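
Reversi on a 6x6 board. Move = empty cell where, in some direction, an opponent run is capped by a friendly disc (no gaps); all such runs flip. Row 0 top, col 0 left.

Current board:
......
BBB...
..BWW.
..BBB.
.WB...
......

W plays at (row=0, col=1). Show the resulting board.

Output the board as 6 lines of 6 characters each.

Answer: .W....
BBW...
..BWW.
..BBB.
.WB...
......

Derivation:
Place W at (0,1); scan 8 dirs for brackets.
Dir NW: edge -> no flip
Dir N: edge -> no flip
Dir NE: edge -> no flip
Dir W: first cell '.' (not opp) -> no flip
Dir E: first cell '.' (not opp) -> no flip
Dir SW: opp run (1,0), next=edge -> no flip
Dir S: opp run (1,1), next='.' -> no flip
Dir SE: opp run (1,2) capped by W -> flip
All flips: (1,2)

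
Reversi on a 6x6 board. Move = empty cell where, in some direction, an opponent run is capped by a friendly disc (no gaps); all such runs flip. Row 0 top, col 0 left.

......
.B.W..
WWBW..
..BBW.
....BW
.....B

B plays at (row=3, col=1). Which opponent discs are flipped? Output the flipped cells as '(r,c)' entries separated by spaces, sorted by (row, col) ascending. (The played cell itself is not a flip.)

Answer: (2,1)

Derivation:
Dir NW: opp run (2,0), next=edge -> no flip
Dir N: opp run (2,1) capped by B -> flip
Dir NE: first cell 'B' (not opp) -> no flip
Dir W: first cell '.' (not opp) -> no flip
Dir E: first cell 'B' (not opp) -> no flip
Dir SW: first cell '.' (not opp) -> no flip
Dir S: first cell '.' (not opp) -> no flip
Dir SE: first cell '.' (not opp) -> no flip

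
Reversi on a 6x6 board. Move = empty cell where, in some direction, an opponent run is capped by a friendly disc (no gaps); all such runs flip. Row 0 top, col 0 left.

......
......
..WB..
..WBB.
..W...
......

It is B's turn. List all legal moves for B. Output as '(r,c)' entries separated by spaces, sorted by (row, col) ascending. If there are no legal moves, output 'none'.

Answer: (1,1) (2,1) (3,1) (4,1) (5,1)

Derivation:
(1,1): flips 1 -> legal
(1,2): no bracket -> illegal
(1,3): no bracket -> illegal
(2,1): flips 1 -> legal
(3,1): flips 1 -> legal
(4,1): flips 1 -> legal
(4,3): no bracket -> illegal
(5,1): flips 1 -> legal
(5,2): no bracket -> illegal
(5,3): no bracket -> illegal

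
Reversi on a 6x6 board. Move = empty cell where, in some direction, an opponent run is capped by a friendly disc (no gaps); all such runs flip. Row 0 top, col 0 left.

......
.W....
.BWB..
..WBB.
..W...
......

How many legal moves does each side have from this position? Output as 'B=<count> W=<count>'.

Answer: B=6 W=7

Derivation:
-- B to move --
(0,0): flips 2 -> legal
(0,1): flips 1 -> legal
(0,2): no bracket -> illegal
(1,0): no bracket -> illegal
(1,2): no bracket -> illegal
(1,3): no bracket -> illegal
(2,0): no bracket -> illegal
(3,1): flips 1 -> legal
(4,1): flips 1 -> legal
(4,3): flips 1 -> legal
(5,1): flips 1 -> legal
(5,2): no bracket -> illegal
(5,3): no bracket -> illegal
B mobility = 6
-- W to move --
(1,0): flips 1 -> legal
(1,2): no bracket -> illegal
(1,3): no bracket -> illegal
(1,4): flips 1 -> legal
(2,0): flips 1 -> legal
(2,4): flips 2 -> legal
(2,5): no bracket -> illegal
(3,0): no bracket -> illegal
(3,1): flips 1 -> legal
(3,5): flips 2 -> legal
(4,3): no bracket -> illegal
(4,4): flips 1 -> legal
(4,5): no bracket -> illegal
W mobility = 7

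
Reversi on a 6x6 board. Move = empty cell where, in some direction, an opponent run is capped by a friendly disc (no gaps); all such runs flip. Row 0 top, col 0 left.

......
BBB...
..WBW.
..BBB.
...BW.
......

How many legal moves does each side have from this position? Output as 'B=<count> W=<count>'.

-- B to move --
(1,3): no bracket -> illegal
(1,4): flips 1 -> legal
(1,5): flips 1 -> legal
(2,1): flips 1 -> legal
(2,5): flips 1 -> legal
(3,1): no bracket -> illegal
(3,5): no bracket -> illegal
(4,5): flips 1 -> legal
(5,3): no bracket -> illegal
(5,4): flips 1 -> legal
(5,5): flips 1 -> legal
B mobility = 7
-- W to move --
(0,0): flips 1 -> legal
(0,1): no bracket -> illegal
(0,2): flips 1 -> legal
(0,3): no bracket -> illegal
(1,3): no bracket -> illegal
(1,4): no bracket -> illegal
(2,0): no bracket -> illegal
(2,1): no bracket -> illegal
(2,5): no bracket -> illegal
(3,1): no bracket -> illegal
(3,5): no bracket -> illegal
(4,1): no bracket -> illegal
(4,2): flips 3 -> legal
(4,5): no bracket -> illegal
(5,2): no bracket -> illegal
(5,3): no bracket -> illegal
(5,4): no bracket -> illegal
W mobility = 3

Answer: B=7 W=3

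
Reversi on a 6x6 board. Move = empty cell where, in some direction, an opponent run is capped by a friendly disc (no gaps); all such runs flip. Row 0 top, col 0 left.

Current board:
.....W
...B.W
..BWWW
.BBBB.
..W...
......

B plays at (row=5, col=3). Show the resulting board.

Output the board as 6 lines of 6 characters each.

Place B at (5,3); scan 8 dirs for brackets.
Dir NW: opp run (4,2) capped by B -> flip
Dir N: first cell '.' (not opp) -> no flip
Dir NE: first cell '.' (not opp) -> no flip
Dir W: first cell '.' (not opp) -> no flip
Dir E: first cell '.' (not opp) -> no flip
Dir SW: edge -> no flip
Dir S: edge -> no flip
Dir SE: edge -> no flip
All flips: (4,2)

Answer: .....W
...B.W
..BWWW
.BBBB.
..B...
...B..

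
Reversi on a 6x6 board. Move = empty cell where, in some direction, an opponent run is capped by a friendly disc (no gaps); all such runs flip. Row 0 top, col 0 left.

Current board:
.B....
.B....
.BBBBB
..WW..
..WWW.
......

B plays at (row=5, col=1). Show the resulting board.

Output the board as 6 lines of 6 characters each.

Place B at (5,1); scan 8 dirs for brackets.
Dir NW: first cell '.' (not opp) -> no flip
Dir N: first cell '.' (not opp) -> no flip
Dir NE: opp run (4,2) (3,3) capped by B -> flip
Dir W: first cell '.' (not opp) -> no flip
Dir E: first cell '.' (not opp) -> no flip
Dir SW: edge -> no flip
Dir S: edge -> no flip
Dir SE: edge -> no flip
All flips: (3,3) (4,2)

Answer: .B....
.B....
.BBBBB
..WB..
..BWW.
.B....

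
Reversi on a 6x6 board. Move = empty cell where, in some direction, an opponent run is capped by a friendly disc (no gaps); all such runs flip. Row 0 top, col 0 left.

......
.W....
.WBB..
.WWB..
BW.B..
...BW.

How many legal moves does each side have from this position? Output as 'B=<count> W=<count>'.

Answer: B=7 W=7

Derivation:
-- B to move --
(0,0): flips 1 -> legal
(0,1): no bracket -> illegal
(0,2): no bracket -> illegal
(1,0): flips 2 -> legal
(1,2): no bracket -> illegal
(2,0): flips 1 -> legal
(3,0): flips 2 -> legal
(4,2): flips 2 -> legal
(4,4): no bracket -> illegal
(4,5): no bracket -> illegal
(5,0): flips 2 -> legal
(5,1): no bracket -> illegal
(5,2): no bracket -> illegal
(5,5): flips 1 -> legal
B mobility = 7
-- W to move --
(1,2): flips 1 -> legal
(1,3): flips 1 -> legal
(1,4): flips 1 -> legal
(2,4): flips 2 -> legal
(3,0): no bracket -> illegal
(3,4): flips 1 -> legal
(4,2): no bracket -> illegal
(4,4): flips 2 -> legal
(5,0): no bracket -> illegal
(5,1): no bracket -> illegal
(5,2): flips 1 -> legal
W mobility = 7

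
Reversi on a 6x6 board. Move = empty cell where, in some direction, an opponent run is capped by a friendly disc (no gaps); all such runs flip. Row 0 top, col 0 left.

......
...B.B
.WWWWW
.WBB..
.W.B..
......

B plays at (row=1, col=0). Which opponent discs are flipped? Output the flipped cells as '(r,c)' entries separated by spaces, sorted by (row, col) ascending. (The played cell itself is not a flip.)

Answer: (2,1)

Derivation:
Dir NW: edge -> no flip
Dir N: first cell '.' (not opp) -> no flip
Dir NE: first cell '.' (not opp) -> no flip
Dir W: edge -> no flip
Dir E: first cell '.' (not opp) -> no flip
Dir SW: edge -> no flip
Dir S: first cell '.' (not opp) -> no flip
Dir SE: opp run (2,1) capped by B -> flip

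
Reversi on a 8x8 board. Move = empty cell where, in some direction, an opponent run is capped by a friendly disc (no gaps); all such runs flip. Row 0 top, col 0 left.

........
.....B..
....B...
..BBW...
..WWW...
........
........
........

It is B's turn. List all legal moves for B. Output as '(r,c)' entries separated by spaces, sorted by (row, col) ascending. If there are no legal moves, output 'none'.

Answer: (3,5) (5,1) (5,2) (5,3) (5,4) (5,5)

Derivation:
(2,3): no bracket -> illegal
(2,5): no bracket -> illegal
(3,1): no bracket -> illegal
(3,5): flips 1 -> legal
(4,1): no bracket -> illegal
(4,5): no bracket -> illegal
(5,1): flips 1 -> legal
(5,2): flips 1 -> legal
(5,3): flips 1 -> legal
(5,4): flips 3 -> legal
(5,5): flips 1 -> legal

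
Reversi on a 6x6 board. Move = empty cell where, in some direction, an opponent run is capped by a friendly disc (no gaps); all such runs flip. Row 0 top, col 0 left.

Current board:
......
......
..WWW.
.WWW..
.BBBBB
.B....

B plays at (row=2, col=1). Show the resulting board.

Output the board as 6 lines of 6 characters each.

Answer: ......
......
.BWWW.
.BBW..
.BBBBB
.B....

Derivation:
Place B at (2,1); scan 8 dirs for brackets.
Dir NW: first cell '.' (not opp) -> no flip
Dir N: first cell '.' (not opp) -> no flip
Dir NE: first cell '.' (not opp) -> no flip
Dir W: first cell '.' (not opp) -> no flip
Dir E: opp run (2,2) (2,3) (2,4), next='.' -> no flip
Dir SW: first cell '.' (not opp) -> no flip
Dir S: opp run (3,1) capped by B -> flip
Dir SE: opp run (3,2) capped by B -> flip
All flips: (3,1) (3,2)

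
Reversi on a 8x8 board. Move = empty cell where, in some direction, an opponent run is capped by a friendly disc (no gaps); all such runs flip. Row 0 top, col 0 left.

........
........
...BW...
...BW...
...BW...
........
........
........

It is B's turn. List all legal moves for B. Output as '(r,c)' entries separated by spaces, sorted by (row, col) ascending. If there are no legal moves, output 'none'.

Answer: (1,5) (2,5) (3,5) (4,5) (5,5)

Derivation:
(1,3): no bracket -> illegal
(1,4): no bracket -> illegal
(1,5): flips 1 -> legal
(2,5): flips 2 -> legal
(3,5): flips 1 -> legal
(4,5): flips 2 -> legal
(5,3): no bracket -> illegal
(5,4): no bracket -> illegal
(5,5): flips 1 -> legal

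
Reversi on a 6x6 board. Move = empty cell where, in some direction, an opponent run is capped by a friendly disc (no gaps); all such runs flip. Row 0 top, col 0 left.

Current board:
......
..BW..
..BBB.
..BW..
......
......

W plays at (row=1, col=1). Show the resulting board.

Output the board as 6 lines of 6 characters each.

Answer: ......
.WWW..
..WBB.
..BW..
......
......

Derivation:
Place W at (1,1); scan 8 dirs for brackets.
Dir NW: first cell '.' (not opp) -> no flip
Dir N: first cell '.' (not opp) -> no flip
Dir NE: first cell '.' (not opp) -> no flip
Dir W: first cell '.' (not opp) -> no flip
Dir E: opp run (1,2) capped by W -> flip
Dir SW: first cell '.' (not opp) -> no flip
Dir S: first cell '.' (not opp) -> no flip
Dir SE: opp run (2,2) capped by W -> flip
All flips: (1,2) (2,2)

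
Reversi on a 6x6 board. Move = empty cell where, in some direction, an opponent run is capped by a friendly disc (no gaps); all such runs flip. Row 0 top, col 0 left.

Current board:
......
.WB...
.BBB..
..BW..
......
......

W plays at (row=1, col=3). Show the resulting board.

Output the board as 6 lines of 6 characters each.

Answer: ......
.WWW..
.BBW..
..BW..
......
......

Derivation:
Place W at (1,3); scan 8 dirs for brackets.
Dir NW: first cell '.' (not opp) -> no flip
Dir N: first cell '.' (not opp) -> no flip
Dir NE: first cell '.' (not opp) -> no flip
Dir W: opp run (1,2) capped by W -> flip
Dir E: first cell '.' (not opp) -> no flip
Dir SW: opp run (2,2), next='.' -> no flip
Dir S: opp run (2,3) capped by W -> flip
Dir SE: first cell '.' (not opp) -> no flip
All flips: (1,2) (2,3)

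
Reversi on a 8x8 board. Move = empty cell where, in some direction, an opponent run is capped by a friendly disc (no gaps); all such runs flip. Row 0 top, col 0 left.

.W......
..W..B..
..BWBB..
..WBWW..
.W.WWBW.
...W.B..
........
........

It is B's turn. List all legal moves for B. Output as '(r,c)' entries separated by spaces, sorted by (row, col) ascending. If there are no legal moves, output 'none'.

Answer: (0,2) (1,3) (3,1) (3,6) (3,7) (4,2) (4,7) (5,2) (5,4) (5,7) (6,3)

Derivation:
(0,0): no bracket -> illegal
(0,2): flips 1 -> legal
(0,3): no bracket -> illegal
(1,0): no bracket -> illegal
(1,1): no bracket -> illegal
(1,3): flips 1 -> legal
(1,4): no bracket -> illegal
(2,1): no bracket -> illegal
(2,6): no bracket -> illegal
(3,0): no bracket -> illegal
(3,1): flips 1 -> legal
(3,6): flips 2 -> legal
(3,7): flips 1 -> legal
(4,0): no bracket -> illegal
(4,2): flips 3 -> legal
(4,7): flips 1 -> legal
(5,0): no bracket -> illegal
(5,1): no bracket -> illegal
(5,2): flips 2 -> legal
(5,4): flips 2 -> legal
(5,6): no bracket -> illegal
(5,7): flips 2 -> legal
(6,2): no bracket -> illegal
(6,3): flips 2 -> legal
(6,4): no bracket -> illegal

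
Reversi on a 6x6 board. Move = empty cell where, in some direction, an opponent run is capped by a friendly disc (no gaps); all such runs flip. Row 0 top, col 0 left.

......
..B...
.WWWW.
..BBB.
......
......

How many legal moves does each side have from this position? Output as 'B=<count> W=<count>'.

-- B to move --
(1,0): flips 1 -> legal
(1,1): flips 1 -> legal
(1,3): flips 1 -> legal
(1,4): flips 2 -> legal
(1,5): flips 1 -> legal
(2,0): no bracket -> illegal
(2,5): no bracket -> illegal
(3,0): flips 1 -> legal
(3,1): no bracket -> illegal
(3,5): no bracket -> illegal
B mobility = 6
-- W to move --
(0,1): flips 1 -> legal
(0,2): flips 1 -> legal
(0,3): flips 1 -> legal
(1,1): no bracket -> illegal
(1,3): no bracket -> illegal
(2,5): no bracket -> illegal
(3,1): no bracket -> illegal
(3,5): no bracket -> illegal
(4,1): flips 1 -> legal
(4,2): flips 2 -> legal
(4,3): flips 2 -> legal
(4,4): flips 2 -> legal
(4,5): flips 1 -> legal
W mobility = 8

Answer: B=6 W=8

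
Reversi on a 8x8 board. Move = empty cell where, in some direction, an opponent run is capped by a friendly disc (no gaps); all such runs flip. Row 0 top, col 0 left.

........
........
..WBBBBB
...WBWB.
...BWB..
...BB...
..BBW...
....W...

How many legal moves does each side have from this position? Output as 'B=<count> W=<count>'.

Answer: B=6 W=12

Derivation:
-- B to move --
(1,1): no bracket -> illegal
(1,2): no bracket -> illegal
(1,3): no bracket -> illegal
(2,1): flips 1 -> legal
(3,1): no bracket -> illegal
(3,2): flips 1 -> legal
(4,2): flips 1 -> legal
(4,6): flips 1 -> legal
(5,5): no bracket -> illegal
(6,5): flips 1 -> legal
(7,3): no bracket -> illegal
(7,5): flips 1 -> legal
B mobility = 6
-- W to move --
(1,2): no bracket -> illegal
(1,3): flips 2 -> legal
(1,4): flips 2 -> legal
(1,5): flips 2 -> legal
(1,6): no bracket -> illegal
(1,7): flips 1 -> legal
(3,2): no bracket -> illegal
(3,7): flips 1 -> legal
(4,2): flips 2 -> legal
(4,6): flips 1 -> legal
(4,7): no bracket -> illegal
(5,1): no bracket -> illegal
(5,2): flips 1 -> legal
(5,5): flips 1 -> legal
(5,6): no bracket -> illegal
(6,1): flips 2 -> legal
(6,5): no bracket -> illegal
(7,1): flips 2 -> legal
(7,2): no bracket -> illegal
(7,3): flips 3 -> legal
W mobility = 12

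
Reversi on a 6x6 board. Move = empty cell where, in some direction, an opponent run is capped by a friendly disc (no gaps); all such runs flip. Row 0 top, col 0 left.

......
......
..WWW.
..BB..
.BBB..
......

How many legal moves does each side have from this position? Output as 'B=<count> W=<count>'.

-- B to move --
(1,1): flips 1 -> legal
(1,2): flips 1 -> legal
(1,3): flips 1 -> legal
(1,4): flips 1 -> legal
(1,5): flips 1 -> legal
(2,1): no bracket -> illegal
(2,5): no bracket -> illegal
(3,1): no bracket -> illegal
(3,4): no bracket -> illegal
(3,5): no bracket -> illegal
B mobility = 5
-- W to move --
(2,1): no bracket -> illegal
(3,0): no bracket -> illegal
(3,1): no bracket -> illegal
(3,4): no bracket -> illegal
(4,0): no bracket -> illegal
(4,4): flips 1 -> legal
(5,0): flips 2 -> legal
(5,1): flips 2 -> legal
(5,2): flips 2 -> legal
(5,3): flips 2 -> legal
(5,4): no bracket -> illegal
W mobility = 5

Answer: B=5 W=5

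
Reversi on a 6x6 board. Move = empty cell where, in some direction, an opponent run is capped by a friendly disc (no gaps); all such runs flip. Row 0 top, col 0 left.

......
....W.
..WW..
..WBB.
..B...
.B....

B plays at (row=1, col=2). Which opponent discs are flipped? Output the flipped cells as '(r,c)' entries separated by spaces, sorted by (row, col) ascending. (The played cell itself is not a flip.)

Answer: (2,2) (2,3) (3,2)

Derivation:
Dir NW: first cell '.' (not opp) -> no flip
Dir N: first cell '.' (not opp) -> no flip
Dir NE: first cell '.' (not opp) -> no flip
Dir W: first cell '.' (not opp) -> no flip
Dir E: first cell '.' (not opp) -> no flip
Dir SW: first cell '.' (not opp) -> no flip
Dir S: opp run (2,2) (3,2) capped by B -> flip
Dir SE: opp run (2,3) capped by B -> flip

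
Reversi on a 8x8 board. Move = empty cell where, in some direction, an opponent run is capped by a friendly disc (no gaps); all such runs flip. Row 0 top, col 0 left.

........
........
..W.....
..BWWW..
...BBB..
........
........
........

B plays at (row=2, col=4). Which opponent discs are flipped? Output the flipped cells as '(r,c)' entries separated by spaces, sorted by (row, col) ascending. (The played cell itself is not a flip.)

Answer: (3,4)

Derivation:
Dir NW: first cell '.' (not opp) -> no flip
Dir N: first cell '.' (not opp) -> no flip
Dir NE: first cell '.' (not opp) -> no flip
Dir W: first cell '.' (not opp) -> no flip
Dir E: first cell '.' (not opp) -> no flip
Dir SW: opp run (3,3), next='.' -> no flip
Dir S: opp run (3,4) capped by B -> flip
Dir SE: opp run (3,5), next='.' -> no flip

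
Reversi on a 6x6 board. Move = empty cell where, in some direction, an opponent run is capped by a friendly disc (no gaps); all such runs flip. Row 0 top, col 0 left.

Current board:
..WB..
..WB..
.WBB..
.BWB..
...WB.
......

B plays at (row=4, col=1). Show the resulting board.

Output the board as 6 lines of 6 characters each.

Place B at (4,1); scan 8 dirs for brackets.
Dir NW: first cell '.' (not opp) -> no flip
Dir N: first cell 'B' (not opp) -> no flip
Dir NE: opp run (3,2) capped by B -> flip
Dir W: first cell '.' (not opp) -> no flip
Dir E: first cell '.' (not opp) -> no flip
Dir SW: first cell '.' (not opp) -> no flip
Dir S: first cell '.' (not opp) -> no flip
Dir SE: first cell '.' (not opp) -> no flip
All flips: (3,2)

Answer: ..WB..
..WB..
.WBB..
.BBB..
.B.WB.
......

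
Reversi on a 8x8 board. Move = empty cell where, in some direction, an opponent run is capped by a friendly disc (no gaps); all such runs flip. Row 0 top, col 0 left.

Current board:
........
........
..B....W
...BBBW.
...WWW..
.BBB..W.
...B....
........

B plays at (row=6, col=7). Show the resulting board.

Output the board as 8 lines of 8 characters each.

Place B at (6,7); scan 8 dirs for brackets.
Dir NW: opp run (5,6) (4,5) capped by B -> flip
Dir N: first cell '.' (not opp) -> no flip
Dir NE: edge -> no flip
Dir W: first cell '.' (not opp) -> no flip
Dir E: edge -> no flip
Dir SW: first cell '.' (not opp) -> no flip
Dir S: first cell '.' (not opp) -> no flip
Dir SE: edge -> no flip
All flips: (4,5) (5,6)

Answer: ........
........
..B....W
...BBBW.
...WWB..
.BBB..B.
...B...B
........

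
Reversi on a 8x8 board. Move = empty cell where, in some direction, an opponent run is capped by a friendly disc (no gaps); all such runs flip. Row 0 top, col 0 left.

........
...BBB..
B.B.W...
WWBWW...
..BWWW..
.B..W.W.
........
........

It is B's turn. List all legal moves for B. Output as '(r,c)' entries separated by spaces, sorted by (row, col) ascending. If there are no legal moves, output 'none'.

(2,1): no bracket -> illegal
(2,3): no bracket -> illegal
(2,5): no bracket -> illegal
(3,5): flips 3 -> legal
(3,6): no bracket -> illegal
(4,0): flips 2 -> legal
(4,1): no bracket -> illegal
(4,6): flips 3 -> legal
(4,7): no bracket -> illegal
(5,2): no bracket -> illegal
(5,3): no bracket -> illegal
(5,5): flips 2 -> legal
(5,7): no bracket -> illegal
(6,3): no bracket -> illegal
(6,4): flips 4 -> legal
(6,5): flips 2 -> legal
(6,6): no bracket -> illegal
(6,7): no bracket -> illegal

Answer: (3,5) (4,0) (4,6) (5,5) (6,4) (6,5)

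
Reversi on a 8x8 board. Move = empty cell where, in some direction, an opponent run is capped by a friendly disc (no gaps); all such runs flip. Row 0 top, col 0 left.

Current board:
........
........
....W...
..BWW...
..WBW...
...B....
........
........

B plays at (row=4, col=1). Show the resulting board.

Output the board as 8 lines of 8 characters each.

Answer: ........
........
....W...
..BWW...
.BBBW...
...B....
........
........

Derivation:
Place B at (4,1); scan 8 dirs for brackets.
Dir NW: first cell '.' (not opp) -> no flip
Dir N: first cell '.' (not opp) -> no flip
Dir NE: first cell 'B' (not opp) -> no flip
Dir W: first cell '.' (not opp) -> no flip
Dir E: opp run (4,2) capped by B -> flip
Dir SW: first cell '.' (not opp) -> no flip
Dir S: first cell '.' (not opp) -> no flip
Dir SE: first cell '.' (not opp) -> no flip
All flips: (4,2)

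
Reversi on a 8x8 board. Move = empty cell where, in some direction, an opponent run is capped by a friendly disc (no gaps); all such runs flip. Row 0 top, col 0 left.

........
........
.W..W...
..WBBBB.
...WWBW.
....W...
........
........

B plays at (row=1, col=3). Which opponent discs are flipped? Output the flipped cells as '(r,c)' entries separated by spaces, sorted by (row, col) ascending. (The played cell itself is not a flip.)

Dir NW: first cell '.' (not opp) -> no flip
Dir N: first cell '.' (not opp) -> no flip
Dir NE: first cell '.' (not opp) -> no flip
Dir W: first cell '.' (not opp) -> no flip
Dir E: first cell '.' (not opp) -> no flip
Dir SW: first cell '.' (not opp) -> no flip
Dir S: first cell '.' (not opp) -> no flip
Dir SE: opp run (2,4) capped by B -> flip

Answer: (2,4)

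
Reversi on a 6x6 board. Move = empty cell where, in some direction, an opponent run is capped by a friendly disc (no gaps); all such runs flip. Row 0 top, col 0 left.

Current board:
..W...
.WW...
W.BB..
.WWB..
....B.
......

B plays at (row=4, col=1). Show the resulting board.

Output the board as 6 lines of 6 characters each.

Answer: ..W...
.WW...
W.BB..
.WBB..
.B..B.
......

Derivation:
Place B at (4,1); scan 8 dirs for brackets.
Dir NW: first cell '.' (not opp) -> no flip
Dir N: opp run (3,1), next='.' -> no flip
Dir NE: opp run (3,2) capped by B -> flip
Dir W: first cell '.' (not opp) -> no flip
Dir E: first cell '.' (not opp) -> no flip
Dir SW: first cell '.' (not opp) -> no flip
Dir S: first cell '.' (not opp) -> no flip
Dir SE: first cell '.' (not opp) -> no flip
All flips: (3,2)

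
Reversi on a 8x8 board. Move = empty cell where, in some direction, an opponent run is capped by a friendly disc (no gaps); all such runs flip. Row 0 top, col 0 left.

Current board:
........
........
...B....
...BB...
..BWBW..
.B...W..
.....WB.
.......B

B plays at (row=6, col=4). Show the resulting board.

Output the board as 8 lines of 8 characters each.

Answer: ........
........
...B....
...BB...
..BWBW..
.B...W..
....BBB.
.......B

Derivation:
Place B at (6,4); scan 8 dirs for brackets.
Dir NW: first cell '.' (not opp) -> no flip
Dir N: first cell '.' (not opp) -> no flip
Dir NE: opp run (5,5), next='.' -> no flip
Dir W: first cell '.' (not opp) -> no flip
Dir E: opp run (6,5) capped by B -> flip
Dir SW: first cell '.' (not opp) -> no flip
Dir S: first cell '.' (not opp) -> no flip
Dir SE: first cell '.' (not opp) -> no flip
All flips: (6,5)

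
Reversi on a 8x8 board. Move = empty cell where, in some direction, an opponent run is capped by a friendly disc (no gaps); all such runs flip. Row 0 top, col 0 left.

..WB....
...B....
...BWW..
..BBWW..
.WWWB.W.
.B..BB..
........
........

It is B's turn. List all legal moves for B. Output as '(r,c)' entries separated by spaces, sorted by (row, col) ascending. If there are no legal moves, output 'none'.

Answer: (0,1) (1,4) (1,5) (2,6) (3,1) (3,6) (3,7) (4,0) (4,5) (5,0) (5,2) (5,3) (5,7)

Derivation:
(0,1): flips 1 -> legal
(1,1): no bracket -> illegal
(1,2): no bracket -> illegal
(1,4): flips 2 -> legal
(1,5): flips 1 -> legal
(1,6): no bracket -> illegal
(2,6): flips 3 -> legal
(3,0): no bracket -> illegal
(3,1): flips 1 -> legal
(3,6): flips 2 -> legal
(3,7): flips 1 -> legal
(4,0): flips 3 -> legal
(4,5): flips 1 -> legal
(4,7): no bracket -> illegal
(5,0): flips 1 -> legal
(5,2): flips 1 -> legal
(5,3): flips 1 -> legal
(5,6): no bracket -> illegal
(5,7): flips 3 -> legal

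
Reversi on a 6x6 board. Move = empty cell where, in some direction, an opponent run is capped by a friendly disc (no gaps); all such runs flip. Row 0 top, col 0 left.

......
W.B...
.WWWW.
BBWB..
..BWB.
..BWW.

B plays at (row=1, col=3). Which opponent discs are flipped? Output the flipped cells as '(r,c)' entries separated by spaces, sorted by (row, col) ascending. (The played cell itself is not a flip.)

Answer: (2,2) (2,3)

Derivation:
Dir NW: first cell '.' (not opp) -> no flip
Dir N: first cell '.' (not opp) -> no flip
Dir NE: first cell '.' (not opp) -> no flip
Dir W: first cell 'B' (not opp) -> no flip
Dir E: first cell '.' (not opp) -> no flip
Dir SW: opp run (2,2) capped by B -> flip
Dir S: opp run (2,3) capped by B -> flip
Dir SE: opp run (2,4), next='.' -> no flip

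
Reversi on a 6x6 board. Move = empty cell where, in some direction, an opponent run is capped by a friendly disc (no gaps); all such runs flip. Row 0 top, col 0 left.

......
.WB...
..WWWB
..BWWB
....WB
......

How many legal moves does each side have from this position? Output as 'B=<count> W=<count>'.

-- B to move --
(0,0): no bracket -> illegal
(0,1): no bracket -> illegal
(0,2): no bracket -> illegal
(1,0): flips 1 -> legal
(1,3): flips 1 -> legal
(1,4): flips 1 -> legal
(1,5): no bracket -> illegal
(2,0): no bracket -> illegal
(2,1): flips 3 -> legal
(3,1): no bracket -> illegal
(4,2): no bracket -> illegal
(4,3): flips 2 -> legal
(5,3): flips 1 -> legal
(5,4): no bracket -> illegal
(5,5): no bracket -> illegal
B mobility = 6
-- W to move --
(0,1): flips 1 -> legal
(0,2): flips 1 -> legal
(0,3): no bracket -> illegal
(1,3): flips 1 -> legal
(1,4): no bracket -> illegal
(1,5): no bracket -> illegal
(2,1): no bracket -> illegal
(3,1): flips 1 -> legal
(4,1): flips 1 -> legal
(4,2): flips 1 -> legal
(4,3): no bracket -> illegal
(5,4): no bracket -> illegal
(5,5): no bracket -> illegal
W mobility = 6

Answer: B=6 W=6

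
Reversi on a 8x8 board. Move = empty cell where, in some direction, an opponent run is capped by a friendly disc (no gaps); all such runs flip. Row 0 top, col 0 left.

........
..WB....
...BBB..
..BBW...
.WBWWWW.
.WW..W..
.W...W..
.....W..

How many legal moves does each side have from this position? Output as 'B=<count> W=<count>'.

-- B to move --
(0,1): flips 1 -> legal
(0,2): no bracket -> illegal
(0,3): no bracket -> illegal
(1,1): flips 1 -> legal
(2,1): no bracket -> illegal
(2,2): no bracket -> illegal
(3,0): no bracket -> illegal
(3,1): no bracket -> illegal
(3,5): flips 1 -> legal
(3,6): no bracket -> illegal
(3,7): no bracket -> illegal
(4,0): flips 1 -> legal
(4,7): flips 4 -> legal
(5,0): flips 1 -> legal
(5,3): flips 1 -> legal
(5,4): flips 3 -> legal
(5,6): flips 2 -> legal
(5,7): no bracket -> illegal
(6,0): flips 1 -> legal
(6,2): flips 1 -> legal
(6,3): no bracket -> illegal
(6,4): no bracket -> illegal
(6,6): flips 2 -> legal
(7,0): flips 4 -> legal
(7,1): no bracket -> illegal
(7,2): no bracket -> illegal
(7,4): no bracket -> illegal
(7,6): no bracket -> illegal
B mobility = 13
-- W to move --
(0,2): no bracket -> illegal
(0,3): flips 3 -> legal
(0,4): no bracket -> illegal
(1,4): flips 4 -> legal
(1,5): flips 3 -> legal
(1,6): flips 1 -> legal
(2,1): flips 1 -> legal
(2,2): flips 3 -> legal
(2,6): no bracket -> illegal
(3,1): flips 2 -> legal
(3,5): no bracket -> illegal
(3,6): no bracket -> illegal
(5,3): no bracket -> illegal
W mobility = 7

Answer: B=13 W=7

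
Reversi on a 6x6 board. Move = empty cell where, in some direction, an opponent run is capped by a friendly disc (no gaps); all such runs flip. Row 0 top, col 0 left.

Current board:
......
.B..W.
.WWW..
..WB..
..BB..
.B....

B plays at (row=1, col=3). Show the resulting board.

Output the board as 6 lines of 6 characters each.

Answer: ......
.B.BW.
.WWB..
..WB..
..BB..
.B....

Derivation:
Place B at (1,3); scan 8 dirs for brackets.
Dir NW: first cell '.' (not opp) -> no flip
Dir N: first cell '.' (not opp) -> no flip
Dir NE: first cell '.' (not opp) -> no flip
Dir W: first cell '.' (not opp) -> no flip
Dir E: opp run (1,4), next='.' -> no flip
Dir SW: opp run (2,2), next='.' -> no flip
Dir S: opp run (2,3) capped by B -> flip
Dir SE: first cell '.' (not opp) -> no flip
All flips: (2,3)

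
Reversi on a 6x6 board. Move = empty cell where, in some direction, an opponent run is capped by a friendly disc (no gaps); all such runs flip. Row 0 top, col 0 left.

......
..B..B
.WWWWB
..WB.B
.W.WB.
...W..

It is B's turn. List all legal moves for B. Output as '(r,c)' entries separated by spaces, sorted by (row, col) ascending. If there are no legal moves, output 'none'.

Answer: (1,1) (1,3) (2,0) (3,0) (3,1) (3,4) (4,2)

Derivation:
(1,0): no bracket -> illegal
(1,1): flips 1 -> legal
(1,3): flips 2 -> legal
(1,4): no bracket -> illegal
(2,0): flips 4 -> legal
(3,0): flips 1 -> legal
(3,1): flips 1 -> legal
(3,4): flips 1 -> legal
(4,0): no bracket -> illegal
(4,2): flips 3 -> legal
(5,0): no bracket -> illegal
(5,1): no bracket -> illegal
(5,2): no bracket -> illegal
(5,4): no bracket -> illegal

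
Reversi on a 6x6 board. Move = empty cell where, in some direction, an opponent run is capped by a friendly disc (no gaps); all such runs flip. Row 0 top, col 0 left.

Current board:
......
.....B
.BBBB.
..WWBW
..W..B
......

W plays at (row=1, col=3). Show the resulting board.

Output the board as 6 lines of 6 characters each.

Answer: ......
...W.B
.BBWW.
..WWBW
..W..B
......

Derivation:
Place W at (1,3); scan 8 dirs for brackets.
Dir NW: first cell '.' (not opp) -> no flip
Dir N: first cell '.' (not opp) -> no flip
Dir NE: first cell '.' (not opp) -> no flip
Dir W: first cell '.' (not opp) -> no flip
Dir E: first cell '.' (not opp) -> no flip
Dir SW: opp run (2,2), next='.' -> no flip
Dir S: opp run (2,3) capped by W -> flip
Dir SE: opp run (2,4) capped by W -> flip
All flips: (2,3) (2,4)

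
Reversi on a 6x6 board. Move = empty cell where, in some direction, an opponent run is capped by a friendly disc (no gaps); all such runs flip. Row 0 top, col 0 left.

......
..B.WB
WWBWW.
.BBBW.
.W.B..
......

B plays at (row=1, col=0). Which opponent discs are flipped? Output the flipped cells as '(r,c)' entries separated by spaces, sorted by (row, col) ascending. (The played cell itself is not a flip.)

Answer: (2,1)

Derivation:
Dir NW: edge -> no flip
Dir N: first cell '.' (not opp) -> no flip
Dir NE: first cell '.' (not opp) -> no flip
Dir W: edge -> no flip
Dir E: first cell '.' (not opp) -> no flip
Dir SW: edge -> no flip
Dir S: opp run (2,0), next='.' -> no flip
Dir SE: opp run (2,1) capped by B -> flip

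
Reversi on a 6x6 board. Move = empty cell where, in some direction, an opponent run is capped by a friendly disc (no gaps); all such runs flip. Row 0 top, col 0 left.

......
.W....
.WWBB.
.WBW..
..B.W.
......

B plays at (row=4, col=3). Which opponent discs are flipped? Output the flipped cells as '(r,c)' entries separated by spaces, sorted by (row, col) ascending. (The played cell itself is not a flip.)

Answer: (3,3)

Derivation:
Dir NW: first cell 'B' (not opp) -> no flip
Dir N: opp run (3,3) capped by B -> flip
Dir NE: first cell '.' (not opp) -> no flip
Dir W: first cell 'B' (not opp) -> no flip
Dir E: opp run (4,4), next='.' -> no flip
Dir SW: first cell '.' (not opp) -> no flip
Dir S: first cell '.' (not opp) -> no flip
Dir SE: first cell '.' (not opp) -> no flip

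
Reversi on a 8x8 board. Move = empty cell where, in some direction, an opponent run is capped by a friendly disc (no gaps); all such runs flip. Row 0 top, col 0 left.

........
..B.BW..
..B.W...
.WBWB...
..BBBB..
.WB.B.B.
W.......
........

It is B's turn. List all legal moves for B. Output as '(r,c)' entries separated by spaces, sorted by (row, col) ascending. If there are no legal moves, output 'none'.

Answer: (0,6) (1,6) (2,0) (2,3) (3,0) (4,0) (5,0)

Derivation:
(0,4): no bracket -> illegal
(0,5): no bracket -> illegal
(0,6): flips 3 -> legal
(1,3): no bracket -> illegal
(1,6): flips 1 -> legal
(2,0): flips 1 -> legal
(2,1): no bracket -> illegal
(2,3): flips 1 -> legal
(2,5): no bracket -> illegal
(2,6): no bracket -> illegal
(3,0): flips 1 -> legal
(3,5): no bracket -> illegal
(4,0): flips 1 -> legal
(4,1): no bracket -> illegal
(5,0): flips 1 -> legal
(6,1): no bracket -> illegal
(6,2): no bracket -> illegal
(7,0): no bracket -> illegal
(7,1): no bracket -> illegal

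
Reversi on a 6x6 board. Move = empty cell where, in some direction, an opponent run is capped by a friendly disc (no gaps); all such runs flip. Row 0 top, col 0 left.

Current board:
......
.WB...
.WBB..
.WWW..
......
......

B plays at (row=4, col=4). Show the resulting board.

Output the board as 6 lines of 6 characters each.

Answer: ......
.WB...
.WBB..
.WWB..
....B.
......

Derivation:
Place B at (4,4); scan 8 dirs for brackets.
Dir NW: opp run (3,3) capped by B -> flip
Dir N: first cell '.' (not opp) -> no flip
Dir NE: first cell '.' (not opp) -> no flip
Dir W: first cell '.' (not opp) -> no flip
Dir E: first cell '.' (not opp) -> no flip
Dir SW: first cell '.' (not opp) -> no flip
Dir S: first cell '.' (not opp) -> no flip
Dir SE: first cell '.' (not opp) -> no flip
All flips: (3,3)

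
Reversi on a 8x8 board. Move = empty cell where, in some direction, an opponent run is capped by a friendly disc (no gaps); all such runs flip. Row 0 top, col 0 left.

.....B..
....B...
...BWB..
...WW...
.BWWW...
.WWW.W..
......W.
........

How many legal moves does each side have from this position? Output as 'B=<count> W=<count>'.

Answer: B=4 W=9

Derivation:
-- B to move --
(1,3): no bracket -> illegal
(1,5): no bracket -> illegal
(2,2): no bracket -> illegal
(3,1): no bracket -> illegal
(3,2): no bracket -> illegal
(3,5): no bracket -> illegal
(4,0): no bracket -> illegal
(4,5): flips 4 -> legal
(4,6): no bracket -> illegal
(5,0): no bracket -> illegal
(5,4): flips 3 -> legal
(5,6): no bracket -> illegal
(5,7): no bracket -> illegal
(6,0): no bracket -> illegal
(6,1): flips 4 -> legal
(6,2): no bracket -> illegal
(6,3): flips 4 -> legal
(6,4): no bracket -> illegal
(6,5): no bracket -> illegal
(6,7): no bracket -> illegal
(7,5): no bracket -> illegal
(7,6): no bracket -> illegal
(7,7): no bracket -> illegal
B mobility = 4
-- W to move --
(0,3): no bracket -> illegal
(0,4): flips 1 -> legal
(0,6): no bracket -> illegal
(1,2): flips 1 -> legal
(1,3): flips 1 -> legal
(1,5): no bracket -> illegal
(1,6): flips 1 -> legal
(2,2): flips 1 -> legal
(2,6): flips 1 -> legal
(3,0): flips 1 -> legal
(3,1): flips 1 -> legal
(3,2): no bracket -> illegal
(3,5): no bracket -> illegal
(3,6): no bracket -> illegal
(4,0): flips 1 -> legal
(5,0): no bracket -> illegal
W mobility = 9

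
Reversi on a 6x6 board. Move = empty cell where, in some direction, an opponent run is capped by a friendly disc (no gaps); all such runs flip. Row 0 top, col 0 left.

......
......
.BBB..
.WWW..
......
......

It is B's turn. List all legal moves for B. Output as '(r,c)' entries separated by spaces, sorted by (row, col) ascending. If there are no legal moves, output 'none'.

(2,0): no bracket -> illegal
(2,4): no bracket -> illegal
(3,0): no bracket -> illegal
(3,4): no bracket -> illegal
(4,0): flips 1 -> legal
(4,1): flips 2 -> legal
(4,2): flips 1 -> legal
(4,3): flips 2 -> legal
(4,4): flips 1 -> legal

Answer: (4,0) (4,1) (4,2) (4,3) (4,4)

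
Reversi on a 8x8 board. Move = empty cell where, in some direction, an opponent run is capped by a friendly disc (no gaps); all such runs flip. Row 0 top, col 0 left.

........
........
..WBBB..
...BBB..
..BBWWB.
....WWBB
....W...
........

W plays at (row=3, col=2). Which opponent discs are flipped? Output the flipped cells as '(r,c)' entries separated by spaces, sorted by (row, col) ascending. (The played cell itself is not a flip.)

Dir NW: first cell '.' (not opp) -> no flip
Dir N: first cell 'W' (not opp) -> no flip
Dir NE: opp run (2,3), next='.' -> no flip
Dir W: first cell '.' (not opp) -> no flip
Dir E: opp run (3,3) (3,4) (3,5), next='.' -> no flip
Dir SW: first cell '.' (not opp) -> no flip
Dir S: opp run (4,2), next='.' -> no flip
Dir SE: opp run (4,3) capped by W -> flip

Answer: (4,3)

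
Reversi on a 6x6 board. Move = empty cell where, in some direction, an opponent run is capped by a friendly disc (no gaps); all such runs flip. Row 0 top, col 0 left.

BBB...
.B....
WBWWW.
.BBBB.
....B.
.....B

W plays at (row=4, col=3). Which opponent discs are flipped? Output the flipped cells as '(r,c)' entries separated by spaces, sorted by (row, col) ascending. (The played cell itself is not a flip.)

Dir NW: opp run (3,2) (2,1), next='.' -> no flip
Dir N: opp run (3,3) capped by W -> flip
Dir NE: opp run (3,4), next='.' -> no flip
Dir W: first cell '.' (not opp) -> no flip
Dir E: opp run (4,4), next='.' -> no flip
Dir SW: first cell '.' (not opp) -> no flip
Dir S: first cell '.' (not opp) -> no flip
Dir SE: first cell '.' (not opp) -> no flip

Answer: (3,3)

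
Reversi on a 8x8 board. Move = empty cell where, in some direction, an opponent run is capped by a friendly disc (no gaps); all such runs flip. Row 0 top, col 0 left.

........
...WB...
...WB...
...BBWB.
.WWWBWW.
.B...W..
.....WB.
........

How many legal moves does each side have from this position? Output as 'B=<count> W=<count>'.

-- B to move --
(0,2): flips 1 -> legal
(0,3): flips 2 -> legal
(0,4): no bracket -> illegal
(1,2): flips 2 -> legal
(2,2): flips 1 -> legal
(2,5): no bracket -> illegal
(2,6): flips 1 -> legal
(3,0): no bracket -> illegal
(3,1): flips 1 -> legal
(3,2): flips 1 -> legal
(3,7): no bracket -> illegal
(4,0): flips 3 -> legal
(4,7): flips 2 -> legal
(5,0): no bracket -> illegal
(5,2): flips 1 -> legal
(5,3): flips 1 -> legal
(5,4): flips 1 -> legal
(5,6): flips 2 -> legal
(5,7): flips 2 -> legal
(6,4): flips 1 -> legal
(7,4): no bracket -> illegal
(7,5): no bracket -> illegal
(7,6): no bracket -> illegal
B mobility = 15
-- W to move --
(0,3): no bracket -> illegal
(0,4): no bracket -> illegal
(0,5): flips 1 -> legal
(1,5): flips 3 -> legal
(2,2): flips 2 -> legal
(2,5): flips 2 -> legal
(2,6): flips 1 -> legal
(2,7): flips 1 -> legal
(3,2): flips 2 -> legal
(3,7): flips 1 -> legal
(4,0): no bracket -> illegal
(4,7): no bracket -> illegal
(5,0): no bracket -> illegal
(5,2): no bracket -> illegal
(5,3): flips 1 -> legal
(5,4): no bracket -> illegal
(5,6): no bracket -> illegal
(5,7): no bracket -> illegal
(6,0): flips 1 -> legal
(6,1): flips 1 -> legal
(6,2): no bracket -> illegal
(6,7): flips 1 -> legal
(7,5): no bracket -> illegal
(7,6): no bracket -> illegal
(7,7): flips 1 -> legal
W mobility = 13

Answer: B=15 W=13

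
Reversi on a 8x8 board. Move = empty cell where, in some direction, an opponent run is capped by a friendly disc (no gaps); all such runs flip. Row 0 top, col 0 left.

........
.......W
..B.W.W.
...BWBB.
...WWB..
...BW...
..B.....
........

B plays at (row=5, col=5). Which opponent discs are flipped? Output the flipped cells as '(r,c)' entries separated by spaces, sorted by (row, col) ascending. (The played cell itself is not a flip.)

Answer: (4,4) (5,4)

Derivation:
Dir NW: opp run (4,4) capped by B -> flip
Dir N: first cell 'B' (not opp) -> no flip
Dir NE: first cell '.' (not opp) -> no flip
Dir W: opp run (5,4) capped by B -> flip
Dir E: first cell '.' (not opp) -> no flip
Dir SW: first cell '.' (not opp) -> no flip
Dir S: first cell '.' (not opp) -> no flip
Dir SE: first cell '.' (not opp) -> no flip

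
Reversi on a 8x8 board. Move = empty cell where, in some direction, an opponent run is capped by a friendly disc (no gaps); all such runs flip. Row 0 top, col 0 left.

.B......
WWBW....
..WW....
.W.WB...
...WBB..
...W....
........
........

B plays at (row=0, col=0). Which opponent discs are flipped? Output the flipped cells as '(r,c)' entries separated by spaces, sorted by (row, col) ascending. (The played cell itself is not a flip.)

Answer: (1,1) (2,2) (3,3)

Derivation:
Dir NW: edge -> no flip
Dir N: edge -> no flip
Dir NE: edge -> no flip
Dir W: edge -> no flip
Dir E: first cell 'B' (not opp) -> no flip
Dir SW: edge -> no flip
Dir S: opp run (1,0), next='.' -> no flip
Dir SE: opp run (1,1) (2,2) (3,3) capped by B -> flip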